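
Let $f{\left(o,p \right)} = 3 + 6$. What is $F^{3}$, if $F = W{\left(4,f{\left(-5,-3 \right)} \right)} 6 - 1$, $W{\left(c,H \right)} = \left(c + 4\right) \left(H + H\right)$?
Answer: $642735647$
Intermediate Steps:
$f{\left(o,p \right)} = 9$
$W{\left(c,H \right)} = 2 H \left(4 + c\right)$ ($W{\left(c,H \right)} = \left(4 + c\right) 2 H = 2 H \left(4 + c\right)$)
$F = 863$ ($F = 2 \cdot 9 \left(4 + 4\right) 6 - 1 = 2 \cdot 9 \cdot 8 \cdot 6 - 1 = 144 \cdot 6 - 1 = 864 - 1 = 863$)
$F^{3} = 863^{3} = 642735647$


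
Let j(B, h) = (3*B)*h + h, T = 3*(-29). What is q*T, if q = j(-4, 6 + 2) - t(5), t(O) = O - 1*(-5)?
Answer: 8526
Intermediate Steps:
t(O) = 5 + O (t(O) = O + 5 = 5 + O)
T = -87
j(B, h) = h + 3*B*h (j(B, h) = 3*B*h + h = h + 3*B*h)
q = -98 (q = (6 + 2)*(1 + 3*(-4)) - (5 + 5) = 8*(1 - 12) - 1*10 = 8*(-11) - 10 = -88 - 10 = -98)
q*T = -98*(-87) = 8526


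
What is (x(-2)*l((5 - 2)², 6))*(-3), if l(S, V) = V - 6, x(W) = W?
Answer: 0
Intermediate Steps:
l(S, V) = -6 + V
(x(-2)*l((5 - 2)², 6))*(-3) = -2*(-6 + 6)*(-3) = -2*0*(-3) = 0*(-3) = 0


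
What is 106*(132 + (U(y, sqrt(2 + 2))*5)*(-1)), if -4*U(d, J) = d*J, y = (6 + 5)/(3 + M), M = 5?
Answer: 114851/8 ≈ 14356.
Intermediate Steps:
y = 11/8 (y = (6 + 5)/(3 + 5) = 11/8 ≈ 1.3750)
U(d, J) = -J*d/4 (U(d, J) = -d*J/4 = -J*d/4)
106*(132 + (U(y, sqrt(2 + 2))*5)*(-1)) = 106*(132 + (-1/4*sqrt(2 + 2)*11/8*5)*(-1)) = 106*(132 + (-1/4*sqrt(4)*11/8*5)*(-1)) = 106*(132 + (-1/4*2*11/8*5)*(-1)) = 106*(132 - 11/16*5*(-1)) = 106*(132 - 55/16*(-1)) = 106*(132 + 55/16) = 106*(2167/16) = 114851/8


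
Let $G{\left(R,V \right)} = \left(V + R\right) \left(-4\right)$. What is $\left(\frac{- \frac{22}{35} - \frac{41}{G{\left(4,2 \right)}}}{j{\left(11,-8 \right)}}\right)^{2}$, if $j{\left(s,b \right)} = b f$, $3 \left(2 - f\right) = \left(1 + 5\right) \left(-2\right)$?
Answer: $\frac{822649}{1625702400} \approx 0.00050603$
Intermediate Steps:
$f = 6$ ($f = 2 - \frac{\left(1 + 5\right) \left(-2\right)}{3} = 2 - \frac{6 \left(-2\right)}{3} = 2 - -4 = 2 + 4 = 6$)
$G{\left(R,V \right)} = - 4 R - 4 V$ ($G{\left(R,V \right)} = \left(R + V\right) \left(-4\right) = - 4 R - 4 V$)
$j{\left(s,b \right)} = 6 b$ ($j{\left(s,b \right)} = b 6 = 6 b$)
$\left(\frac{- \frac{22}{35} - \frac{41}{G{\left(4,2 \right)}}}{j{\left(11,-8 \right)}}\right)^{2} = \left(\frac{- \frac{22}{35} - \frac{41}{\left(-4\right) 4 - 8}}{6 \left(-8\right)}\right)^{2} = \left(\frac{\left(-22\right) \frac{1}{35} - \frac{41}{-16 - 8}}{-48}\right)^{2} = \left(\left(- \frac{22}{35} - \frac{41}{-24}\right) \left(- \frac{1}{48}\right)\right)^{2} = \left(\left(- \frac{22}{35} - - \frac{41}{24}\right) \left(- \frac{1}{48}\right)\right)^{2} = \left(\left(- \frac{22}{35} + \frac{41}{24}\right) \left(- \frac{1}{48}\right)\right)^{2} = \left(\frac{907}{840} \left(- \frac{1}{48}\right)\right)^{2} = \left(- \frac{907}{40320}\right)^{2} = \frac{822649}{1625702400}$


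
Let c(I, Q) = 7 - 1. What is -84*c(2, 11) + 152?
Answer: -352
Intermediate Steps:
c(I, Q) = 6
-84*c(2, 11) + 152 = -84*6 + 152 = -504 + 152 = -352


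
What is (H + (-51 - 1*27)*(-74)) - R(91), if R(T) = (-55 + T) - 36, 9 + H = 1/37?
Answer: 213232/37 ≈ 5763.0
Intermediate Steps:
H = -332/37 (H = -9 + 1/37 = -332/37 ≈ -8.9730)
R(T) = -91 + T
(H + (-51 - 1*27)*(-74)) - R(91) = (-332/37 + (-51 - 1*27)*(-74)) - (-91 + 91) = (-332/37 + (-51 - 27)*(-74)) - 1*0 = (-332/37 - 78*(-74)) + 0 = (-332/37 + 5772) + 0 = 213232/37 + 0 = 213232/37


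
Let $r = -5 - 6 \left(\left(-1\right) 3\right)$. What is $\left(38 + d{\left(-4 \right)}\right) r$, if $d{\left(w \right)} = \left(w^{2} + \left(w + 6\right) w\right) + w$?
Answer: $546$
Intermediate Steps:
$d{\left(w \right)} = w + w^{2} + w \left(6 + w\right)$ ($d{\left(w \right)} = \left(w^{2} + \left(6 + w\right) w\right) + w = \left(w^{2} + w \left(6 + w\right)\right) + w = w + w^{2} + w \left(6 + w\right)$)
$r = 13$ ($r = -5 - -18 = -5 + 18 = 13$)
$\left(38 + d{\left(-4 \right)}\right) r = \left(38 - 4 \left(7 + 2 \left(-4\right)\right)\right) 13 = \left(38 - 4 \left(7 - 8\right)\right) 13 = \left(38 - -4\right) 13 = \left(38 + 4\right) 13 = 42 \cdot 13 = 546$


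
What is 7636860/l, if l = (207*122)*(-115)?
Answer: -84854/32269 ≈ -2.6296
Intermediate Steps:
l = -2904210 (l = 25254*(-115) = -2904210)
7636860/l = 7636860/(-2904210) = 7636860*(-1/2904210) = -84854/32269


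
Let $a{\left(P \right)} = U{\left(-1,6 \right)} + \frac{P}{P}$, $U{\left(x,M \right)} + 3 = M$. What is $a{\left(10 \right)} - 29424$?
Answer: $-29420$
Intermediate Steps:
$U{\left(x,M \right)} = -3 + M$
$a{\left(P \right)} = 4$ ($a{\left(P \right)} = \left(-3 + 6\right) + \frac{P}{P} = 3 + 1 = 4$)
$a{\left(10 \right)} - 29424 = 4 - 29424 = -29420$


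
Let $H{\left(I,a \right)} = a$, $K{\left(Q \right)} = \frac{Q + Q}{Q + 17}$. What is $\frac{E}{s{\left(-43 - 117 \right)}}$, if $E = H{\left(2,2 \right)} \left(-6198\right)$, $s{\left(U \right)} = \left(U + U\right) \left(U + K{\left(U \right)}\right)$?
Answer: $- \frac{147719}{601600} \approx -0.24554$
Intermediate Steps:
$K{\left(Q \right)} = \frac{2 Q}{17 + Q}$
$s{\left(U \right)} = 2 U \left(U + \frac{2 U}{17 + U}\right)$ ($s{\left(U \right)} = \left(U + U\right) \left(U + \frac{2 U}{17 + U}\right) = 2 U \left(U + \frac{2 U}{17 + U}\right)$)
$E = -12396$ ($E = 2 \left(-6198\right) = -12396$)
$\frac{E}{s{\left(-43 - 117 \right)}} = - \frac{12396}{2 \left(-43 - 117\right)^{2} \frac{1}{17 - 160} \left(19 - 160\right)} = - \frac{12396}{2 \left(-160\right)^{2} \frac{1}{17 - 160} \left(19 - 160\right)} = - \frac{12396}{2 \cdot 25600 \frac{1}{-143} \left(-141\right)} = - \frac{12396}{2 \cdot 25600 \left(- \frac{1}{143}\right) \left(-141\right)} = - \frac{12396}{\frac{7219200}{143}} = \left(-12396\right) \frac{143}{7219200} = - \frac{147719}{601600}$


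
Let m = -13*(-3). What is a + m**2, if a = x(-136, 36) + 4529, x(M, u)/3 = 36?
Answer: 6158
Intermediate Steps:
x(M, u) = 108 (x(M, u) = 3*36 = 108)
m = 39
a = 4637 (a = 108 + 4529 = 4637)
a + m**2 = 4637 + 39**2 = 4637 + 1521 = 6158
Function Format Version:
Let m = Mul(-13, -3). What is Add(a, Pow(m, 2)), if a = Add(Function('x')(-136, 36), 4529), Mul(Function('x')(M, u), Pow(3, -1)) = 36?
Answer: 6158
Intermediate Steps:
Function('x')(M, u) = 108 (Function('x')(M, u) = Mul(3, 36) = 108)
m = 39
a = 4637 (a = Add(108, 4529) = 4637)
Add(a, Pow(m, 2)) = Add(4637, Pow(39, 2)) = Add(4637, 1521) = 6158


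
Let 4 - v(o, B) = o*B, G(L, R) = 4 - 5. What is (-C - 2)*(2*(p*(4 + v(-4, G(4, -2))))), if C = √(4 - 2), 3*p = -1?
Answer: 16/3 + 8*√2/3 ≈ 9.1046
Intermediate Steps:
p = -⅓ (p = (⅓)*(-1) = -⅓ ≈ -0.33333)
G(L, R) = -1
C = √2 ≈ 1.4142
v(o, B) = 4 - B*o (v(o, B) = 4 - o*B = 4 - B*o)
(-C - 2)*(2*(p*(4 + v(-4, G(4, -2))))) = (-√2 - 2)*(2*(-(4 + (4 - 1*(-1)*(-4)))/3)) = (-2 - √2)*(2*(-(4 + (4 - 4))/3)) = (-2 - √2)*(2*(-(4 + 0)/3)) = (-2 - √2)*(2*(-⅓*4)) = (-2 - √2)*(2*(-4/3)) = (-2 - √2)*(-8/3) = 16/3 + 8*√2/3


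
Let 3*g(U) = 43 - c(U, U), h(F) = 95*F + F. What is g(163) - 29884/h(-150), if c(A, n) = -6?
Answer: 66271/3600 ≈ 18.409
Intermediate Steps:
h(F) = 96*F
g(U) = 49/3 (g(U) = (43 - 1*(-6))/3 = (43 + 6)/3 = (⅓)*49 = 49/3)
g(163) - 29884/h(-150) = 49/3 - 29884/(96*(-150)) = 49/3 - 29884/(-14400) = 49/3 - 29884*(-1/14400) = 49/3 + 7471/3600 = 66271/3600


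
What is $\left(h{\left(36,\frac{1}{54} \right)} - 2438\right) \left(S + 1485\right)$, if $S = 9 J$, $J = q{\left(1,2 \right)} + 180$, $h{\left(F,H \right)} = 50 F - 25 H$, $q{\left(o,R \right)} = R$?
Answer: $- \frac{11963519}{6} \approx -1.9939 \cdot 10^{6}$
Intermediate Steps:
$h{\left(F,H \right)} = - 25 H + 50 F$
$J = 182$ ($J = 2 + 180 = 182$)
$S = 1638$ ($S = 9 \cdot 182 = 1638$)
$\left(h{\left(36,\frac{1}{54} \right)} - 2438\right) \left(S + 1485\right) = \left(\left(- \frac{25}{54} + 50 \cdot 36\right) - 2438\right) \left(1638 + 1485\right) = \left(\left(\left(-25\right) \frac{1}{54} + 1800\right) - 2438\right) 3123 = \left(\left(- \frac{25}{54} + 1800\right) - 2438\right) 3123 = \left(\frac{97175}{54} - 2438\right) 3123 = \left(- \frac{34477}{54}\right) 3123 = - \frac{11963519}{6}$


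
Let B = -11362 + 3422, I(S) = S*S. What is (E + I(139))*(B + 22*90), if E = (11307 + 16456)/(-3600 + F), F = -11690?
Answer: -176052634892/1529 ≈ -1.1514e+8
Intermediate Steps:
E = -27763/15290 (E = (11307 + 16456)/(-3600 - 11690) = 27763/(-15290) = 27763*(-1/15290) = -27763/15290 ≈ -1.8158)
I(S) = S²
B = -7940
(E + I(139))*(B + 22*90) = (-27763/15290 + 139²)*(-7940 + 22*90) = (-27763/15290 + 19321)*(-7940 + 1980) = (295390327/15290)*(-5960) = -176052634892/1529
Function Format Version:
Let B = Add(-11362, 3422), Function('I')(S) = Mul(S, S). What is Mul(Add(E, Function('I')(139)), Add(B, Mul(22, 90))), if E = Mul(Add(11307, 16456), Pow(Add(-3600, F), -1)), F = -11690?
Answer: Rational(-176052634892, 1529) ≈ -1.1514e+8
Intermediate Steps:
E = Rational(-27763, 15290) (E = Mul(Add(11307, 16456), Pow(Add(-3600, -11690), -1)) = Mul(27763, Pow(-15290, -1)) = Mul(27763, Rational(-1, 15290)) = Rational(-27763, 15290) ≈ -1.8158)
Function('I')(S) = Pow(S, 2)
B = -7940
Mul(Add(E, Function('I')(139)), Add(B, Mul(22, 90))) = Mul(Add(Rational(-27763, 15290), Pow(139, 2)), Add(-7940, Mul(22, 90))) = Mul(Add(Rational(-27763, 15290), 19321), Add(-7940, 1980)) = Mul(Rational(295390327, 15290), -5960) = Rational(-176052634892, 1529)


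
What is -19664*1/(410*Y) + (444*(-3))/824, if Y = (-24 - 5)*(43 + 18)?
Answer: -118735393/74704870 ≈ -1.5894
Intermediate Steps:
Y = -1769 (Y = -29*61 = -1769)
-19664*1/(410*Y) + (444*(-3))/824 = -19664/(410*(-1769)) + (444*(-3))/824 = -19664/(-725290) - 1332*1/824 = -19664*(-1/725290) - 333/206 = 9832/362645 - 333/206 = -118735393/74704870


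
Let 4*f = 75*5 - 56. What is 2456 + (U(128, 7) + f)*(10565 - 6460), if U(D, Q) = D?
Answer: 3421079/4 ≈ 8.5527e+5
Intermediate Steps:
f = 319/4 (f = (75*5 - 56)/4 = (375 - 56)/4 = (¼)*319 = 319/4 ≈ 79.750)
2456 + (U(128, 7) + f)*(10565 - 6460) = 2456 + (128 + 319/4)*(10565 - 6460) = 2456 + (831/4)*4105 = 2456 + 3411255/4 = 3421079/4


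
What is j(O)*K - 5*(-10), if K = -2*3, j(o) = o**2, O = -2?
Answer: 26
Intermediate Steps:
K = -6
j(O)*K - 5*(-10) = (-2)**2*(-6) - 5*(-10) = 4*(-6) + 50 = -24 + 50 = 26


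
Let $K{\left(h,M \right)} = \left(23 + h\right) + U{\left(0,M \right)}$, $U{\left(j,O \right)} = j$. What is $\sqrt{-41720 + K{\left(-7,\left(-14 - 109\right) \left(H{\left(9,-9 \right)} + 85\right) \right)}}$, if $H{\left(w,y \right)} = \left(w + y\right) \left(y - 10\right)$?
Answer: $2 i \sqrt{10426} \approx 204.22 i$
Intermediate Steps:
$H{\left(w,y \right)} = \left(-10 + y\right) \left(w + y\right)$ ($H{\left(w,y \right)} = \left(w + y\right) \left(-10 + y\right) = \left(-10 + y\right) \left(w + y\right)$)
$K{\left(h,M \right)} = 23 + h$ ($K{\left(h,M \right)} = \left(23 + h\right) + 0 = 23 + h$)
$\sqrt{-41720 + K{\left(-7,\left(-14 - 109\right) \left(H{\left(9,-9 \right)} + 85\right) \right)}} = \sqrt{-41720 + \left(23 - 7\right)} = \sqrt{-41720 + 16} = \sqrt{-41704} = 2 i \sqrt{10426}$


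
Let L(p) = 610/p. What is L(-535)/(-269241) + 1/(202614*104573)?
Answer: 5861585431/1384125280326154 ≈ 4.2349e-6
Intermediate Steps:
L(-535)/(-269241) + 1/(202614*104573) = (610/(-535))/(-269241) + 1/(202614*104573) = (610*(-1/535))*(-1/269241) + (1/202614)*(1/104573) = -122/107*(-1/269241) + 1/21187953822 = 122/28808787 + 1/21187953822 = 5861585431/1384125280326154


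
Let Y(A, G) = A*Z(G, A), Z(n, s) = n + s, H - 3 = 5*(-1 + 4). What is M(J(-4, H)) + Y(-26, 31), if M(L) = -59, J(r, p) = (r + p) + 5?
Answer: -189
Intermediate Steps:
H = 18 (H = 3 + 5*(-1 + 4) = 3 + 5*3 = 3 + 15 = 18)
J(r, p) = 5 + p + r (J(r, p) = (p + r) + 5 = 5 + p + r)
Y(A, G) = A*(A + G) (Y(A, G) = A*(G + A) = A*(A + G))
M(J(-4, H)) + Y(-26, 31) = -59 - 26*(-26 + 31) = -59 - 26*5 = -59 - 130 = -189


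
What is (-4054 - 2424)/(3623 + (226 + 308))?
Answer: -6478/4157 ≈ -1.5583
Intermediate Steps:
(-4054 - 2424)/(3623 + (226 + 308)) = -6478/(3623 + 534) = -6478/4157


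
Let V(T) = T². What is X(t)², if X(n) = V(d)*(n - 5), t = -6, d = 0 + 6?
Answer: 156816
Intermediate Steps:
d = 6
X(n) = -180 + 36*n (X(n) = 6²*(n - 5) = 36*(-5 + n) = -180 + 36*n)
X(t)² = (-180 + 36*(-6))² = (-180 - 216)² = (-396)² = 156816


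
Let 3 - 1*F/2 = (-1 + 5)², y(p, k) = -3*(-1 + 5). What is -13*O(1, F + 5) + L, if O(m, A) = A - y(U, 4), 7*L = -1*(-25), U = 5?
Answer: 844/7 ≈ 120.57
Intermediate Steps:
y(p, k) = -12 (y(p, k) = -3*4 = -12)
F = -26 (F = 6 - 2*(-1 + 5)² = 6 - 2*4² = 6 - 2*16 = 6 - 32 = -26)
L = 25/7 (L = (-1*(-25))/7 = (⅐)*25 = 25/7 ≈ 3.5714)
O(m, A) = 12 + A (O(m, A) = A - 1*(-12) = A + 12 = 12 + A)
-13*O(1, F + 5) + L = -13*(12 + (-26 + 5)) + 25/7 = -13*(12 - 21) + 25/7 = -13*(-9) + 25/7 = 117 + 25/7 = 844/7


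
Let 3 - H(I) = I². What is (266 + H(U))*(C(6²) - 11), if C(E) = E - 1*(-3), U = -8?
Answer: 5740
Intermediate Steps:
H(I) = 3 - I²
C(E) = 3 + E (C(E) = E + 3 = 3 + E)
(266 + H(U))*(C(6²) - 11) = (266 + (3 - 1*(-8)²))*((3 + 6²) - 11) = (266 + (3 - 1*64))*((3 + 36) - 11) = (266 + (3 - 64))*(39 - 11) = (266 - 61)*28 = 205*28 = 5740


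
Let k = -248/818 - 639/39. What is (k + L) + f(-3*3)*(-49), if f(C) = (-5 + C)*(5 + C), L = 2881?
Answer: 639700/5317 ≈ 120.31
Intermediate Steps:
k = -88729/5317 (k = -248*1/818 - 639*1/39 = -124/409 - 213/13 = -88729/5317 ≈ -16.688)
(k + L) + f(-3*3)*(-49) = (-88729/5317 + 2881) + (-25 + (-3*3)**2)*(-49) = 15229548/5317 + (-25 + (-9)**2)*(-49) = 15229548/5317 + (-25 + 81)*(-49) = 15229548/5317 + 56*(-49) = 15229548/5317 - 2744 = 639700/5317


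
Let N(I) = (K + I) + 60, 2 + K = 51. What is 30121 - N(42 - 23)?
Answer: 29993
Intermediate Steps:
K = 49 (K = -2 + 51 = 49)
N(I) = 109 + I (N(I) = (49 + I) + 60 = 109 + I)
30121 - N(42 - 23) = 30121 - (109 + (42 - 23)) = 30121 - (109 + 19) = 30121 - 1*128 = 30121 - 128 = 29993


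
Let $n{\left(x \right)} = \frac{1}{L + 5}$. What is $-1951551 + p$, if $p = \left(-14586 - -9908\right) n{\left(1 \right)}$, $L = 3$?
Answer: $- \frac{7808543}{4} \approx -1.9521 \cdot 10^{6}$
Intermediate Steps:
$n{\left(x \right)} = \frac{1}{8}$ ($n{\left(x \right)} = \frac{1}{3 + 5} = \frac{1}{8}$)
$p = - \frac{2339}{4}$ ($p = \left(-14586 - -9908\right) \frac{1}{8} = \left(-14586 + 9908\right) \frac{1}{8} = \left(-4678\right) \frac{1}{8} = - \frac{2339}{4} \approx -584.75$)
$-1951551 + p = -1951551 - \frac{2339}{4} = - \frac{7808543}{4}$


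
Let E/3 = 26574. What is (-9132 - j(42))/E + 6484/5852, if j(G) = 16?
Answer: 57922919/58316643 ≈ 0.99325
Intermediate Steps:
E = 79722 (E = 3*26574 = 79722)
(-9132 - j(42))/E + 6484/5852 = (-9132 - 1*16)/79722 + 6484/5852 = (-9132 - 16)*(1/79722) + 6484*(1/5852) = -9148*1/79722 + 1621/1463 = -4574/39861 + 1621/1463 = 57922919/58316643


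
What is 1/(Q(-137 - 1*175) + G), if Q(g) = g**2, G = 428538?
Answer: 1/525882 ≈ 1.9016e-6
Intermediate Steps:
1/(Q(-137 - 1*175) + G) = 1/((-137 - 1*175)**2 + 428538) = 1/((-137 - 175)**2 + 428538) = 1/((-312)**2 + 428538) = 1/(97344 + 428538) = 1/525882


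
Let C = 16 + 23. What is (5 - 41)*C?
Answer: -1404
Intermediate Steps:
C = 39
(5 - 41)*C = (5 - 41)*39 = -36*39 = -1404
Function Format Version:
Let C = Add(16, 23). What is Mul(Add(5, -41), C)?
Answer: -1404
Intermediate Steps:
C = 39
Mul(Add(5, -41), C) = Mul(Add(5, -41), 39) = Mul(-36, 39) = -1404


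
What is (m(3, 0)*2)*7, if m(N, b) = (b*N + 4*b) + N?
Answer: 42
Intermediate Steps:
m(N, b) = N + 4*b + N*b (m(N, b) = (N*b + 4*b) + N = (4*b + N*b) + N = N + 4*b + N*b)
(m(3, 0)*2)*7 = ((3 + 4*0 + 3*0)*2)*7 = ((3 + 0 + 0)*2)*7 = (3*2)*7 = 6*7 = 42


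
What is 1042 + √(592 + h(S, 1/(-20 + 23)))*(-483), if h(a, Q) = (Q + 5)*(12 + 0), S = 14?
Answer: 1042 - 1932*√41 ≈ -11329.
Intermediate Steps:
h(a, Q) = 60 + 12*Q (h(a, Q) = (5 + Q)*12 = 60 + 12*Q)
1042 + √(592 + h(S, 1/(-20 + 23)))*(-483) = 1042 + √(592 + (60 + 12/(-20 + 23)))*(-483) = 1042 + √(592 + (60 + 12/3))*(-483) = 1042 + √(592 + (60 + 12*(⅓)))*(-483) = 1042 + √(592 + (60 + 4))*(-483) = 1042 + √(592 + 64)*(-483) = 1042 + √656*(-483) = 1042 + (4*√41)*(-483) = 1042 - 1932*√41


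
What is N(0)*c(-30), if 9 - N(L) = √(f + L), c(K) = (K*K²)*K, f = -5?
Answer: 7290000 - 810000*I*√5 ≈ 7.29e+6 - 1.8112e+6*I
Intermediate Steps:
c(K) = K⁴ (c(K) = K³*K = K⁴)
N(L) = 9 - √(-5 + L)
N(0)*c(-30) = (9 - √(-5 + 0))*(-30)⁴ = (9 - √(-5))*810000 = (9 - I*√5)*810000 = 7290000 - 810000*I*√5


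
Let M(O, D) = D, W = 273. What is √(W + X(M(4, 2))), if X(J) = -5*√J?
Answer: √(273 - 5*√2) ≈ 16.307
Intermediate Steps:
√(W + X(M(4, 2))) = √(273 - 5*√2)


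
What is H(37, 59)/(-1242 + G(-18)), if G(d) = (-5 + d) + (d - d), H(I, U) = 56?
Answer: -56/1265 ≈ -0.044269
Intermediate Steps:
G(d) = -5 + d (G(d) = (-5 + d) + 0 = -5 + d)
H(37, 59)/(-1242 + G(-18)) = 56/(-1242 + (-5 - 18)) = 56/(-1242 - 23) = 56/(-1265) = -1/1265*56 = -56/1265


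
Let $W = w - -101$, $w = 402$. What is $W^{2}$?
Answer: $253009$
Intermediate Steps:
$W = 503$ ($W = 402 - -101 = 402 + 101 = 503$)
$W^{2} = 503^{2} = 253009$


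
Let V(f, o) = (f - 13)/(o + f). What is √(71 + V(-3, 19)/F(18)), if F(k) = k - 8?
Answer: √7090/10 ≈ 8.4202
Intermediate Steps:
F(k) = -8 + k
V(f, o) = (-13 + f)/(f + o)
√(71 + V(-3, 19)/F(18)) = √(71 + ((-13 - 3)/(-3 + 19))/(-8 + 18)) = √(71 + (-16/16)/10) = √(71 + ((1/16)*(-16))*(⅒)) = √(71 - 1*⅒) = √(71 - ⅒) = √(709/10) = √7090/10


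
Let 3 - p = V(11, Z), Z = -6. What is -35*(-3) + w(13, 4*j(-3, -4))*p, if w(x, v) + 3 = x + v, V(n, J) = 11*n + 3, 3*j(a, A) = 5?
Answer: -5735/3 ≈ -1911.7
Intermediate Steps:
j(a, A) = 5/3 (j(a, A) = (⅓)*5 = 5/3)
V(n, J) = 3 + 11*n
p = -121 (p = 3 - (3 + 11*11) = 3 - (3 + 121) = 3 - 1*124 = 3 - 124 = -121)
w(x, v) = -3 + v + x (w(x, v) = -3 + (x + v) = -3 + (v + x) = -3 + v + x)
-35*(-3) + w(13, 4*j(-3, -4))*p = -35*(-3) + (-3 + 4*(5/3) + 13)*(-121) = 105 + (-3 + 20/3 + 13)*(-121) = 105 + (50/3)*(-121) = 105 - 6050/3 = -5735/3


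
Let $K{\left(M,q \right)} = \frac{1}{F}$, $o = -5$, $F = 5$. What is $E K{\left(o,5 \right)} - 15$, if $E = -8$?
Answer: $- \frac{83}{5} \approx -16.6$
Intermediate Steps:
$K{\left(M,q \right)} = \frac{1}{5}$
$E K{\left(o,5 \right)} - 15 = \left(-8\right) \frac{1}{5} - 15 = - \frac{8}{5} - 15 = - \frac{83}{5}$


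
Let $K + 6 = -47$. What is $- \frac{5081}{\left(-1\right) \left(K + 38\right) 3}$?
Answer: $- \frac{5081}{45} \approx -112.91$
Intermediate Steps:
$K = -53$ ($K = -6 - 47 = -53$)
$- \frac{5081}{\left(-1\right) \left(K + 38\right) 3} = - \frac{5081}{\left(-1\right) \left(-53 + 38\right) 3} = - \frac{5081}{\left(-1\right) \left(\left(-15\right) 3\right)} = - \frac{5081}{\left(-1\right) \left(-45\right)} = - \frac{5081}{45}$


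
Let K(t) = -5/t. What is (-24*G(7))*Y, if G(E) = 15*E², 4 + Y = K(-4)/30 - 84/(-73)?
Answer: 3615465/73 ≈ 49527.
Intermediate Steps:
Y = -4919/1752 (Y = -4 + (-5/(-4)/30 - 84/(-73)) = -4 + (-5*(-¼)*(1/30) - 84*(-1/73)) = -4 + ((5/4)*(1/30) + 84/73) = -4 + (1/24 + 84/73) = -4 + 2089/1752 = -4919/1752 ≈ -2.8076)
(-24*G(7))*Y = -360*7²*(-4919/1752) = -360*49*(-4919/1752) = -24*735*(-4919/1752) = -17640*(-4919/1752) = 3615465/73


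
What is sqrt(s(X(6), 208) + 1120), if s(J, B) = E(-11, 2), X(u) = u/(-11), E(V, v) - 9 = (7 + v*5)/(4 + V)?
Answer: sqrt(55202)/7 ≈ 33.564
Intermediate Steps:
E(V, v) = 9 + (7 + 5*v)/(4 + V) (E(V, v) = 9 + (7 + v*5)/(4 + V) = 9 + (7 + 5*v)/(4 + V))
X(u) = -u/11 (X(u) = u*(-1/11) = -u/11)
s(J, B) = 46/7 (s(J, B) = (43 + 5*2 + 9*(-11))/(4 - 11) = (43 + 10 - 99)/(-7) = -1/7*(-46) = 46/7)
sqrt(s(X(6), 208) + 1120) = sqrt(46/7 + 1120) = sqrt(7886/7) = sqrt(55202)/7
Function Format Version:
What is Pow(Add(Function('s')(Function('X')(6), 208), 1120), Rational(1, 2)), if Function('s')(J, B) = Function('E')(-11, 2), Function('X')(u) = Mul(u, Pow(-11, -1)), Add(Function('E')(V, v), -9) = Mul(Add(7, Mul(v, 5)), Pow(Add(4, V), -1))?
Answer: Mul(Rational(1, 7), Pow(55202, Rational(1, 2))) ≈ 33.564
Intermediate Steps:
Function('E')(V, v) = Add(9, Mul(Pow(Add(4, V), -1), Add(7, Mul(5, v)))) (Function('E')(V, v) = Add(9, Mul(Add(7, Mul(v, 5)), Pow(Add(4, V), -1))) = Add(9, Mul(Add(7, Mul(5, v)), Pow(Add(4, V), -1))) = Add(9, Mul(Pow(Add(4, V), -1), Add(7, Mul(5, v)))))
Function('X')(u) = Mul(Rational(-1, 11), u) (Function('X')(u) = Mul(u, Rational(-1, 11)) = Mul(Rational(-1, 11), u))
Function('s')(J, B) = Rational(46, 7) (Function('s')(J, B) = Mul(Pow(Add(4, -11), -1), Add(43, Mul(5, 2), Mul(9, -11))) = Mul(Pow(-7, -1), Add(43, 10, -99)) = Mul(Rational(-1, 7), -46) = Rational(46, 7))
Pow(Add(Function('s')(Function('X')(6), 208), 1120), Rational(1, 2)) = Pow(Add(Rational(46, 7), 1120), Rational(1, 2)) = Pow(Rational(7886, 7), Rational(1, 2)) = Mul(Rational(1, 7), Pow(55202, Rational(1, 2)))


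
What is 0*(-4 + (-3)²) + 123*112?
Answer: 13776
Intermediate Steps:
0*(-4 + (-3)²) + 123*112 = 0*(-4 + 9) + 13776 = 0*5 + 13776 = 0 + 13776 = 13776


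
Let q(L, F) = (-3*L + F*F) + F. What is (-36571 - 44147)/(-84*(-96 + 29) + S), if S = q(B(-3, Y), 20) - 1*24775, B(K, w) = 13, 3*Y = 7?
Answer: 3669/853 ≈ 4.3013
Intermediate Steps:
Y = 7/3 (Y = (⅓)*7 = 7/3 ≈ 2.3333)
q(L, F) = F + F² - 3*L (q(L, F) = (-3*L + F²) + F = (F² - 3*L) + F = F + F² - 3*L)
S = -24394 (S = (20 + 20² - 3*13) - 1*24775 = (20 + 400 - 39) - 24775 = 381 - 24775 = -24394)
(-36571 - 44147)/(-84*(-96 + 29) + S) = (-36571 - 44147)/(-84*(-96 + 29) - 24394) = -80718/(-84*(-67) - 24394) = -80718/(5628 - 24394) = -80718/(-18766) = -80718*(-1/18766) = 3669/853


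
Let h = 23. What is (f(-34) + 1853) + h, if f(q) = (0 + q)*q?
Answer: 3032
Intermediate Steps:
f(q) = q**2 (f(q) = q*q = q**2)
(f(-34) + 1853) + h = ((-34)**2 + 1853) + 23 = (1156 + 1853) + 23 = 3009 + 23 = 3032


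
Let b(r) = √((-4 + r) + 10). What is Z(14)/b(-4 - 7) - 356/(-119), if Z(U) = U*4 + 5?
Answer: 356/119 - 61*I*√5/5 ≈ 2.9916 - 27.28*I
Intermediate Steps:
Z(U) = 5 + 4*U (Z(U) = 4*U + 5 = 5 + 4*U)
b(r) = √(6 + r)
Z(14)/b(-4 - 7) - 356/(-119) = (5 + 4*14)/(√(6 + (-4 - 7))) - 356/(-119) = (5 + 56)/(√(6 - 11)) - 356*(-1/119) = 61/(√(-5)) + 356/119 = 61/((I*√5)) + 356/119 = 61*(-I*√5/5) + 356/119 = -61*I*√5/5 + 356/119 = 356/119 - 61*I*√5/5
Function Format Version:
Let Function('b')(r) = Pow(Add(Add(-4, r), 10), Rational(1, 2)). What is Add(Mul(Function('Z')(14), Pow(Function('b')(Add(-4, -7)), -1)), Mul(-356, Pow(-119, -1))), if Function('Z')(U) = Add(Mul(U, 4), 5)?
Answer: Add(Rational(356, 119), Mul(Rational(-61, 5), I, Pow(5, Rational(1, 2)))) ≈ Add(2.9916, Mul(-27.280, I))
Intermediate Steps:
Function('Z')(U) = Add(5, Mul(4, U)) (Function('Z')(U) = Add(Mul(4, U), 5) = Add(5, Mul(4, U)))
Function('b')(r) = Pow(Add(6, r), Rational(1, 2))
Add(Mul(Function('Z')(14), Pow(Function('b')(Add(-4, -7)), -1)), Mul(-356, Pow(-119, -1))) = Add(Mul(Add(5, Mul(4, 14)), Pow(Pow(Add(6, Add(-4, -7)), Rational(1, 2)), -1)), Mul(-356, Pow(-119, -1))) = Add(Mul(Add(5, 56), Pow(Pow(Add(6, -11), Rational(1, 2)), -1)), Mul(-356, Rational(-1, 119))) = Add(Mul(61, Pow(Pow(-5, Rational(1, 2)), -1)), Rational(356, 119)) = Add(Mul(61, Pow(Mul(I, Pow(5, Rational(1, 2))), -1)), Rational(356, 119)) = Add(Mul(61, Mul(Rational(-1, 5), I, Pow(5, Rational(1, 2)))), Rational(356, 119)) = Add(Mul(Rational(-61, 5), I, Pow(5, Rational(1, 2))), Rational(356, 119)) = Add(Rational(356, 119), Mul(Rational(-61, 5), I, Pow(5, Rational(1, 2))))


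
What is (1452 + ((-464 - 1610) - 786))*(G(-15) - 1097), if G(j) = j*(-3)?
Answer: 1481216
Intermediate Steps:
G(j) = -3*j
(1452 + ((-464 - 1610) - 786))*(G(-15) - 1097) = (1452 + ((-464 - 1610) - 786))*(-3*(-15) - 1097) = (1452 + (-2074 - 786))*(45 - 1097) = (1452 - 2860)*(-1052) = -1408*(-1052) = 1481216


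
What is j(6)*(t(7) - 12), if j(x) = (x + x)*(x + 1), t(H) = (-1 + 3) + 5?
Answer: -420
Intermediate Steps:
t(H) = 7 (t(H) = 2 + 5 = 7)
j(x) = 2*x*(1 + x) (j(x) = (2*x)*(1 + x) = 2*x*(1 + x))
j(6)*(t(7) - 12) = (2*6*(1 + 6))*(7 - 12) = (2*6*7)*(-5) = 84*(-5) = -420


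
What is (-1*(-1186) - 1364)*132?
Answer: -23496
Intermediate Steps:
(-1*(-1186) - 1364)*132 = (1186 - 1364)*132 = -178*132 = -23496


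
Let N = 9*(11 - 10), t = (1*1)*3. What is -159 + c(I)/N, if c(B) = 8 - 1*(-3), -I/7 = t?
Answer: -1420/9 ≈ -157.78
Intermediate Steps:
t = 3 (t = 1*3 = 3)
N = 9 (N = 9*1 = 9)
I = -21 (I = -7*3 = -21)
c(B) = 11 (c(B) = 8 + 3 = 11)
-159 + c(I)/N = -159 + 11/9 = -1420/9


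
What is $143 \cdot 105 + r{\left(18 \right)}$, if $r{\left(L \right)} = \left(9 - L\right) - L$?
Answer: $14988$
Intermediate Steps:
$r{\left(L \right)} = 9 - 2 L$
$143 \cdot 105 + r{\left(18 \right)} = 143 \cdot 105 + \left(9 - 36\right) = 15015 + \left(9 - 36\right) = 15015 - 27 = 14988$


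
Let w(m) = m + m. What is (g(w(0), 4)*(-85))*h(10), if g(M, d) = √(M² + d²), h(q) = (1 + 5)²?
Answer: -12240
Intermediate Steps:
h(q) = 36 (h(q) = 6² = 36)
w(m) = 2*m
(g(w(0), 4)*(-85))*h(10) = (√((2*0)² + 4²)*(-85))*36 = (√(0² + 16)*(-85))*36 = (√(0 + 16)*(-85))*36 = (√16*(-85))*36 = (4*(-85))*36 = -340*36 = -12240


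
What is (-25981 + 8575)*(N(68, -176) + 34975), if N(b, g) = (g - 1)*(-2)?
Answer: -614936574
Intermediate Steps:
N(b, g) = 2 - 2*g (N(b, g) = (-1 + g)*(-2) = 2 - 2*g)
(-25981 + 8575)*(N(68, -176) + 34975) = (-25981 + 8575)*((2 - 2*(-176)) + 34975) = -17406*((2 + 352) + 34975) = -17406*(354 + 34975) = -17406*35329 = -614936574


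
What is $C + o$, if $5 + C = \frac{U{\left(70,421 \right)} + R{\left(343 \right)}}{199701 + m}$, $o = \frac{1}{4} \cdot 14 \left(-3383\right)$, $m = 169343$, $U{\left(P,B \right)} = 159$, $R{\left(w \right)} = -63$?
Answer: $- \frac{2185755303}{184522} \approx -11846.0$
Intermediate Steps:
$o = - \frac{23681}{2}$ ($o = \frac{1}{4} \cdot 14 \left(-3383\right) = \frac{7}{2} \left(-3383\right) = - \frac{23681}{2} \approx -11841.0$)
$C = - \frac{461281}{92261}$ ($C = -5 + \frac{159 - 63}{199701 + 169343} = -5 + \frac{96}{369044} = -5 + 96 \cdot \frac{1}{369044} = -5 + \frac{24}{92261} = - \frac{461281}{92261} \approx -4.9997$)
$C + o = - \frac{461281}{92261} - \frac{23681}{2} = - \frac{2185755303}{184522}$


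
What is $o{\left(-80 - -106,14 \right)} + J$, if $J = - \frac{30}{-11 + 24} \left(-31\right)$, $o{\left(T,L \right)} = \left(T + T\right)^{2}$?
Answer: $\frac{36082}{13} \approx 2775.5$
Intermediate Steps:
$o{\left(T,L \right)} = 4 T^{2}$ ($o{\left(T,L \right)} = \left(2 T\right)^{2} = 4 T^{2}$)
$J = \frac{930}{13}$ ($J = - \frac{30}{13} \left(-31\right) = \left(-30\right) \frac{1}{13} \left(-31\right) = \left(- \frac{30}{13}\right) \left(-31\right) = \frac{930}{13} \approx 71.538$)
$o{\left(-80 - -106,14 \right)} + J = 4 \left(-80 - -106\right)^{2} + \frac{930}{13} = 4 \left(-80 + 106\right)^{2} + \frac{930}{13} = 4 \cdot 26^{2} + \frac{930}{13} = 4 \cdot 676 + \frac{930}{13} = 2704 + \frac{930}{13} = \frac{36082}{13}$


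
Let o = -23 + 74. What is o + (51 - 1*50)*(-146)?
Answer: -95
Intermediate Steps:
o = 51
o + (51 - 1*50)*(-146) = 51 + (51 - 1*50)*(-146) = 51 + (51 - 50)*(-146) = 51 + 1*(-146) = 51 - 146 = -95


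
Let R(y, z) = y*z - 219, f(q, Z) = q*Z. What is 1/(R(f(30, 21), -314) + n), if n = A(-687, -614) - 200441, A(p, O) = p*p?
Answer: 1/73489 ≈ 1.3607e-5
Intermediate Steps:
A(p, O) = p²
f(q, Z) = Z*q
n = 271528 (n = (-687)² - 200441 = 471969 - 200441 = 271528)
R(y, z) = -219 + y*z
1/(R(f(30, 21), -314) + n) = 1/((-219 + (21*30)*(-314)) + 271528) = 1/((-219 + 630*(-314)) + 271528) = 1/((-219 - 197820) + 271528) = 1/(-198039 + 271528) = 1/73489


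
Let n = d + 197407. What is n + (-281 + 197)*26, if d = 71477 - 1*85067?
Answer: 181633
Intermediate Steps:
d = -13590 (d = 71477 - 85067 = -13590)
n = 183817 (n = -13590 + 197407 = 183817)
n + (-281 + 197)*26 = 183817 + (-281 + 197)*26 = 183817 - 84*26 = 183817 - 2184 = 181633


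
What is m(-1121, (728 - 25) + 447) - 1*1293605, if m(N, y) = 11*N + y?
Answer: -1304786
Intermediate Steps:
m(N, y) = y + 11*N
m(-1121, (728 - 25) + 447) - 1*1293605 = (((728 - 25) + 447) + 11*(-1121)) - 1*1293605 = ((703 + 447) - 12331) - 1293605 = (1150 - 12331) - 1293605 = -11181 - 1293605 = -1304786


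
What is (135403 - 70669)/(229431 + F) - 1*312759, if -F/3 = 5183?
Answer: -11148909284/35647 ≈ -3.1276e+5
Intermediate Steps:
F = -15549 (F = -3*5183 = -15549)
(135403 - 70669)/(229431 + F) - 1*312759 = (135403 - 70669)/(229431 - 15549) - 1*312759 = 64734/213882 - 312759 = 64734*(1/213882) - 312759 = 10789/35647 - 312759 = -11148909284/35647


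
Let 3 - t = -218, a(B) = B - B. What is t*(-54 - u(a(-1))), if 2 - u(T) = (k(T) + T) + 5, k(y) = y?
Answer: -11271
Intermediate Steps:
a(B) = 0
u(T) = -3 - 2*T (u(T) = 2 - ((T + T) + 5) = 2 - (2*T + 5) = 2 - (5 + 2*T) = 2 + (-5 - 2*T) = -3 - 2*T)
t = 221 (t = 3 - 1*(-218) = 3 + 218 = 221)
t*(-54 - u(a(-1))) = 221*(-54 - (-3 - 2*0)) = 221*(-54 - (-3 + 0)) = 221*(-54 - 1*(-3)) = 221*(-54 + 3) = 221*(-51) = -11271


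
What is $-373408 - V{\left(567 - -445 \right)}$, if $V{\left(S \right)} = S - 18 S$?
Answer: $-356204$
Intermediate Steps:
$V{\left(S \right)} = - 17 S$
$-373408 - V{\left(567 - -445 \right)} = -373408 - - 17 \left(567 - -445\right) = -373408 - - 17 \left(567 + 445\right) = -373408 - \left(-17\right) 1012 = -373408 - -17204 = -373408 + 17204 = -356204$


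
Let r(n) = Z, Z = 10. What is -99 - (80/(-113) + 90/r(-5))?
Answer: -12124/113 ≈ -107.29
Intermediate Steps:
r(n) = 10
-99 - (80/(-113) + 90/r(-5)) = -99 - (80/(-113) + 90/10) = -99 - (80*(-1/113) + 90*(⅒)) = -99 - (-80/113 + 9) = -99 - 1*937/113 = -99 - 937/113 = -12124/113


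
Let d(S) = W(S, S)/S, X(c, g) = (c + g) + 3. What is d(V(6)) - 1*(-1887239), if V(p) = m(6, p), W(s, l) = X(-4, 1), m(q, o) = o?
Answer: 1887239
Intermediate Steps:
X(c, g) = 3 + c + g
W(s, l) = 0 (W(s, l) = 3 - 4 + 1 = 0)
V(p) = p
d(S) = 0 (d(S) = 0/S = 0)
d(V(6)) - 1*(-1887239) = 0 - 1*(-1887239) = 0 + 1887239 = 1887239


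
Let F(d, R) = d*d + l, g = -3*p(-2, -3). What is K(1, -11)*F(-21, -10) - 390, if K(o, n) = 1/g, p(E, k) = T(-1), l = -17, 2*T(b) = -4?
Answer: -958/3 ≈ -319.33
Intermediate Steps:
T(b) = -2 (T(b) = (1/2)*(-4) = -2)
p(E, k) = -2
g = 6 (g = -3*(-2) = 6)
F(d, R) = -17 + d**2 (F(d, R) = d*d - 17 = d**2 - 17 = -17 + d**2)
K(o, n) = 1/6
K(1, -11)*F(-21, -10) - 390 = (-17 + (-21)**2)/6 - 390 = (-17 + 441)/6 - 390 = (1/6)*424 - 390 = 212/3 - 390 = -958/3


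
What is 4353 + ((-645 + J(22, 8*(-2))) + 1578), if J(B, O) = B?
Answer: 5308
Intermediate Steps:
4353 + ((-645 + J(22, 8*(-2))) + 1578) = 4353 + ((-645 + 22) + 1578) = 4353 + (-623 + 1578) = 4353 + 955 = 5308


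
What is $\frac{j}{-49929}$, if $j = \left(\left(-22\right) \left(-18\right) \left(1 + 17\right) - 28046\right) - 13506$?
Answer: $\frac{34424}{49929} \approx 0.68946$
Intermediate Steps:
$j = -34424$ ($j = \left(396 \cdot 18 - 28046\right) - 13506 = \left(7128 - 28046\right) - 13506 = -20918 - 13506 = -34424$)
$\frac{j}{-49929} = - \frac{34424}{-49929} = \left(-34424\right) \left(- \frac{1}{49929}\right) = \frac{34424}{49929}$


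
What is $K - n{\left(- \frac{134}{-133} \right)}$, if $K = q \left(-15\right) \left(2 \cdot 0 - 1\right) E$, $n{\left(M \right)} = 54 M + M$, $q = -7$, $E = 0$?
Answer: $- \frac{7370}{133} \approx -55.414$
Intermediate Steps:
$n{\left(M \right)} = 55 M$
$K = 0$ ($K = \left(-7\right) \left(-15\right) \left(2 \cdot 0 - 1\right) 0 = 105 \left(0 - 1\right) 0 = 105 \left(\left(-1\right) 0\right) = 105 \cdot 0 = 0$)
$K - n{\left(- \frac{134}{-133} \right)} = 0 - 55 \left(- \frac{134}{-133}\right) = 0 - 55 \left(\left(-134\right) \left(- \frac{1}{133}\right)\right) = 0 - 55 \cdot \frac{134}{133} = 0 - \frac{7370}{133} = - \frac{7370}{133}$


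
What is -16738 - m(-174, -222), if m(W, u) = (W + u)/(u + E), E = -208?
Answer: -3598868/215 ≈ -16739.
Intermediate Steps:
m(W, u) = (W + u)/(-208 + u) (m(W, u) = (W + u)/(u - 208) = (W + u)/(-208 + u))
-16738 - m(-174, -222) = -16738 - (-174 - 222)/(-208 - 222) = -16738 - (-396)/(-430) = -16738 - (-1)*(-396)/430 = -16738 - 1*198/215 = -16738 - 198/215 = -3598868/215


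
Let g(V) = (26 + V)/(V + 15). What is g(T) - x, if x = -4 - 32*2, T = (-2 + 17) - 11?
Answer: 1322/19 ≈ 69.579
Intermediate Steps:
T = 4 (T = 15 - 11 = 4)
x = -68 (x = -4 - 64 = -68)
g(V) = (26 + V)/(15 + V)
g(T) - x = (26 + 4)/(15 + 4) - 1*(-68) = 30/19 + 68 = 1322/19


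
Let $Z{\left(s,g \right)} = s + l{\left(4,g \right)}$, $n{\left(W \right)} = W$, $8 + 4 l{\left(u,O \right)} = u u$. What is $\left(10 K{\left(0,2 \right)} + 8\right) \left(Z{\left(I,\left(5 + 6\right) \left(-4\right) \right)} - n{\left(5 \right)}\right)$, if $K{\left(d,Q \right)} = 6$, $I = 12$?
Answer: $612$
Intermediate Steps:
$l{\left(u,O \right)} = -2 + \frac{u^{2}}{4}$ ($l{\left(u,O \right)} = -2 + \frac{u u}{4} = -2 + \frac{u^{2}}{4}$)
$Z{\left(s,g \right)} = 2 + s$ ($Z{\left(s,g \right)} = s - \left(2 - \frac{4^{2}}{4}\right) = s + \left(-2 + \frac{1}{4} \cdot 16\right) = s + \left(-2 + 4\right) = s + 2 = 2 + s$)
$\left(10 K{\left(0,2 \right)} + 8\right) \left(Z{\left(I,\left(5 + 6\right) \left(-4\right) \right)} - n{\left(5 \right)}\right) = \left(10 \cdot 6 + 8\right) \left(\left(2 + 12\right) - 5\right) = \left(60 + 8\right) \left(14 - 5\right) = 68 \cdot 9 = 612$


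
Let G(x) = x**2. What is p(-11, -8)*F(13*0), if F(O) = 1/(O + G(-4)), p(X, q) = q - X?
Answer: 3/16 ≈ 0.18750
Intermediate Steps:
F(O) = 1/(16 + O) (F(O) = 1/(O + (-4)**2) = 1/(O + 16) = 1/(16 + O))
p(-11, -8)*F(13*0) = (-8 - 1*(-11))/(16 + 13*0) = (-8 + 11)/(16 + 0) = 3/16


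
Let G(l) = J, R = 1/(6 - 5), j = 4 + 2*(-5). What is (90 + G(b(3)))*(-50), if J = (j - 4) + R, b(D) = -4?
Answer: -4050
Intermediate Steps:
j = -6 (j = 4 - 10 = -6)
R = 1 (R = 1/1 = 1)
J = -9 (J = (-6 - 4) + 1 = -10 + 1 = -9)
G(l) = -9
(90 + G(b(3)))*(-50) = (90 - 9)*(-50) = 81*(-50) = -4050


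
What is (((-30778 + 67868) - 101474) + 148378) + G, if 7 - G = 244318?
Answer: -160317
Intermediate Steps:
G = -244311 (G = 7 - 1*244318 = 7 - 244318 = -244311)
(((-30778 + 67868) - 101474) + 148378) + G = (((-30778 + 67868) - 101474) + 148378) - 244311 = ((37090 - 101474) + 148378) - 244311 = (-64384 + 148378) - 244311 = 83994 - 244311 = -160317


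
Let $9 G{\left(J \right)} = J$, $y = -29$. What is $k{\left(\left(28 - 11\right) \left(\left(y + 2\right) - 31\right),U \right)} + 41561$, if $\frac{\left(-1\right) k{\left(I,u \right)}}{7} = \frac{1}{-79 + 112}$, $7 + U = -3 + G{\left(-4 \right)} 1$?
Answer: $\frac{1371506}{33} \approx 41561.0$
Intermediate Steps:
$G{\left(J \right)} = \frac{J}{9}$
$U = - \frac{94}{9}$ ($U = -7 - \left(3 - \frac{1}{9} \left(-4\right) 1\right) = -7 - \frac{31}{9} = - \frac{94}{9} \approx -10.444$)
$k{\left(I,u \right)} = - \frac{7}{33}$ ($k{\left(I,u \right)} = - \frac{7}{-79 + 112} = - \frac{7}{33}$)
$k{\left(\left(28 - 11\right) \left(\left(y + 2\right) - 31\right),U \right)} + 41561 = - \frac{7}{33} + 41561 = \frac{1371506}{33}$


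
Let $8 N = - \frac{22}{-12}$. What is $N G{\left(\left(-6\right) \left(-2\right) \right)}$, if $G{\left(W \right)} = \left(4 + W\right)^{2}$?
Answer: $\frac{176}{3} \approx 58.667$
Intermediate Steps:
$N = \frac{11}{48}$ ($N = \frac{\left(-22\right) \frac{1}{-12}}{8} = \frac{\left(-22\right) \left(- \frac{1}{12}\right)}{8} = \frac{1}{8} \cdot \frac{11}{6} = \frac{11}{48} \approx 0.22917$)
$N G{\left(\left(-6\right) \left(-2\right) \right)} = \frac{11 \left(4 - -12\right)^{2}}{48} = \frac{11 \left(4 + 12\right)^{2}}{48} = \frac{11 \cdot 16^{2}}{48} = \frac{11}{48} \cdot 256 = \frac{176}{3}$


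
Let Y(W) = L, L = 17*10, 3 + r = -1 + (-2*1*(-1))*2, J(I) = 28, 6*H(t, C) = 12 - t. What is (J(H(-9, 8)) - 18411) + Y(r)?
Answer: -18213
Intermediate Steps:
H(t, C) = 2 - t/6 (H(t, C) = (12 - t)/6 = 2 - t/6)
r = 0 (r = -3 + (-1 + (-2*1*(-1))*2) = -3 + (-1 - 2*(-1)*2) = -3 + (-1 + 2*2) = -3 + (-1 + 4) = -3 + 3 = 0)
L = 170
Y(W) = 170
(J(H(-9, 8)) - 18411) + Y(r) = (28 - 18411) + 170 = -18383 + 170 = -18213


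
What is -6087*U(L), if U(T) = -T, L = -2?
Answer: -12174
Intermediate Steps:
-6087*U(L) = -(-6087)*(-2) = -6087*2 = -12174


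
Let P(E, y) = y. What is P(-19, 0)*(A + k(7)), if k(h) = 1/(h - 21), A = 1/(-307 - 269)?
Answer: 0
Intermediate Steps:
A = -1/576 (A = 1/(-576) = -1/576 ≈ -0.0017361)
k(h) = 1/(-21 + h)
P(-19, 0)*(A + k(7)) = 0*(-1/576 + 1/(-21 + 7)) = 0*(-1/576 + 1/(-14)) = 0*(-1/576 - 1/14) = 0*(-295/4032) = 0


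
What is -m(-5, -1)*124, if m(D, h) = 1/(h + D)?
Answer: 62/3 ≈ 20.667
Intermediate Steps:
m(D, h) = 1/(D + h)
-m(-5, -1)*124 = -124/(-5 - 1) = -124/(-6) = -(-1)*124/6 = -1*(-62/3) = 62/3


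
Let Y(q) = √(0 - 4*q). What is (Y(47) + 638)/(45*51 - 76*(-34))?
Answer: 638/4879 + 2*I*√47/4879 ≈ 0.13076 + 0.0028103*I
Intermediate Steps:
Y(q) = 2*√(-q) (Y(q) = √(-4*q) = 2*√(-q))
(Y(47) + 638)/(45*51 - 76*(-34)) = (2*√(-1*47) + 638)/(45*51 - 76*(-34)) = (2*√(-47) + 638)/(2295 + 2584) = (2*(I*√47) + 638)/4879 = (2*I*√47 + 638)*(1/4879) = (638 + 2*I*√47)*(1/4879) = 638/4879 + 2*I*√47/4879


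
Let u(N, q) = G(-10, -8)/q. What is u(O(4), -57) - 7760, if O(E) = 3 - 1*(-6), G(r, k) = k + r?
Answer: -147434/19 ≈ -7759.7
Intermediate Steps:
O(E) = 9 (O(E) = 3 + 6 = 9)
u(N, q) = -18/q (u(N, q) = (-8 - 10)/q = -18/q)
u(O(4), -57) - 7760 = -18/(-57) - 7760 = -18*(-1/57) - 7760 = 6/19 - 7760 = -147434/19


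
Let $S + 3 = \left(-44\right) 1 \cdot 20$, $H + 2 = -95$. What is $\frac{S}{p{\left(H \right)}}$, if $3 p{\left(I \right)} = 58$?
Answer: $- \frac{2649}{58} \approx -45.672$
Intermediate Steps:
$H = -97$ ($H = -2 - 95 = -97$)
$p{\left(I \right)} = \frac{58}{3}$ ($p{\left(I \right)} = \frac{1}{3} \cdot 58 = \frac{58}{3}$)
$S = -883$ ($S = -3 + \left(-44\right) 1 \cdot 20 = -3 - 880 = -883$)
$\frac{S}{p{\left(H \right)}} = - \frac{883}{\frac{58}{3}} = \left(-883\right) \frac{3}{58} = - \frac{2649}{58}$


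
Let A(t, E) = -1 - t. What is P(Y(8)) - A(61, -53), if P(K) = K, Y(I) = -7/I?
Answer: 489/8 ≈ 61.125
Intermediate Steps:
P(Y(8)) - A(61, -53) = -7/8 - (-1 - 1*61) = -7*⅛ - (-1 - 61) = -7/8 - 1*(-62) = -7/8 + 62 = 489/8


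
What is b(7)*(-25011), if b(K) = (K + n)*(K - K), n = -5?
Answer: 0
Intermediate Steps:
b(K) = 0 (b(K) = (K - 5)*(K - K) = (-5 + K)*0 = 0)
b(7)*(-25011) = 0*(-25011) = 0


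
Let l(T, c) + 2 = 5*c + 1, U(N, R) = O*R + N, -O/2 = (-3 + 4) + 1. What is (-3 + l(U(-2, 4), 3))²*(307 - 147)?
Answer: 19360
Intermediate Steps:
O = -4 (O = -2*((-3 + 4) + 1) = -2*(1 + 1) = -2*2 = -4)
U(N, R) = N - 4*R (U(N, R) = -4*R + N = N - 4*R)
l(T, c) = -1 + 5*c (l(T, c) = -2 + (5*c + 1) = -2 + (1 + 5*c) = -1 + 5*c)
(-3 + l(U(-2, 4), 3))²*(307 - 147) = (-3 + (-1 + 5*3))²*(307 - 147) = (-3 + (-1 + 15))²*160 = (-3 + 14)²*160 = 11²*160 = 121*160 = 19360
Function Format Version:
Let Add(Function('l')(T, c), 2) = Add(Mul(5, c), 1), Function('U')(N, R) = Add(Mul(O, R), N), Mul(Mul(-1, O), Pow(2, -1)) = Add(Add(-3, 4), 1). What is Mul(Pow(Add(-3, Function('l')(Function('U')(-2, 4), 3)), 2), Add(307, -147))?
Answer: 19360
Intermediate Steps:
O = -4 (O = Mul(-2, Add(Add(-3, 4), 1)) = Mul(-2, Add(1, 1)) = Mul(-2, 2) = -4)
Function('U')(N, R) = Add(N, Mul(-4, R)) (Function('U')(N, R) = Add(Mul(-4, R), N) = Add(N, Mul(-4, R)))
Function('l')(T, c) = Add(-1, Mul(5, c)) (Function('l')(T, c) = Add(-2, Add(Mul(5, c), 1)) = Add(-2, Add(1, Mul(5, c))) = Add(-1, Mul(5, c)))
Mul(Pow(Add(-3, Function('l')(Function('U')(-2, 4), 3)), 2), Add(307, -147)) = Mul(Pow(Add(-3, Add(-1, Mul(5, 3))), 2), Add(307, -147)) = Mul(Pow(Add(-3, Add(-1, 15)), 2), 160) = Mul(Pow(Add(-3, 14), 2), 160) = Mul(Pow(11, 2), 160) = Mul(121, 160) = 19360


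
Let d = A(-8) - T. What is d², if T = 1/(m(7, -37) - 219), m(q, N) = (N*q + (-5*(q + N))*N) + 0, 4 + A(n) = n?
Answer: 5232352225/36336784 ≈ 144.00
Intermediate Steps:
A(n) = -4 + n
m(q, N) = N*q + N*(-5*N - 5*q) (m(q, N) = (N*q + (-5*(N + q))*N) + 0 = (N*q + (-5*N - 5*q)*N) + 0 = (N*q + N*(-5*N - 5*q)) + 0 = N*q + N*(-5*N - 5*q))
T = -1/6028 (T = 1/(-1*(-37)*(4*7 + 5*(-37)) - 219) = 1/(-1*(-37)*(28 - 185) - 219) = 1/(-1*(-37)*(-157) - 219) = 1/(-5809 - 219) = 1/(-6028) = -1/6028 ≈ -0.00016589)
d = -72335/6028 (d = (-4 - 8) - 1*(-1/6028) = -12 + 1/6028 = -72335/6028 ≈ -12.000)
d² = (-72335/6028)² = 5232352225/36336784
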